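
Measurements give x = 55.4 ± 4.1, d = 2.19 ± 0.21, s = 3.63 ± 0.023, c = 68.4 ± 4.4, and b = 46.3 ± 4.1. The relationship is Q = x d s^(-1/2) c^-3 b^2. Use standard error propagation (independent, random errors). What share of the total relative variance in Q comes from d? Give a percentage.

11.0%

(δQ/Q)² = (1·δx/x)² + (1·δd/d)² + (−½·δs/s)² + (-3·δc/c)² + (2·δb/b)²
  x term: (1×0.0740)² = 0.00548
  d term: (1×0.0959)² = 0.00919
  s term: (-0.5×0.00634)² = 1e-05
  c term: (-3×0.0643)² = 0.0372
  b term: (2×0.0886)² = 0.0314
Total = 0.0833. Share from d = 0.00919/0.0833 = 0.110.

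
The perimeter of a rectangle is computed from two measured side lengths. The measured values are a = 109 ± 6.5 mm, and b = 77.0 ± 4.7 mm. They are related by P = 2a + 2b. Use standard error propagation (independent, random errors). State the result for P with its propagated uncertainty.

For a sum/difference, combine absolute errors in quadrature:
  (2·δa)² = 169;  (2·δb)² = 88.4
δP = √(257) = 16.0 mm
P = 372 mm.

372 ± 16.0 mm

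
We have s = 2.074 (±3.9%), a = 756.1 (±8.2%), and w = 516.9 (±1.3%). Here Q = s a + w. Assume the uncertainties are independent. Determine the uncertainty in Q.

143

Let p = s·a = 1568. δp/p = √((1·δs/s)² + (1·δa/a)²) = √(0.00152 + 0.00672) = 0.0908, so δp = 142.
Q = p + w: δQ = √(δp² + δw²) = √(20300 + 45.2) = 143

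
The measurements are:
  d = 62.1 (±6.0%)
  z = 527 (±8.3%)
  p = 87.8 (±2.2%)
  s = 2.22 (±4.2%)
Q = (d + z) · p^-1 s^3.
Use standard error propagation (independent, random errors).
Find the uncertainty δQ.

10.9

Let u = d + z = 589. δu = √(δd² + δz²) = √(13.9 + 1910) = 43.9, so δu/u = 0.0745.
Q is then a monomial in u, p, s:
δQ/Q = √((δu/u)² + (-1·δp/p)² + (3·δs/s)²) = √(0.00555 + 0.000484 + 0.0159) = 0.148
Q = 73.4, so δQ = 0.148 × 73.4 = 10.9.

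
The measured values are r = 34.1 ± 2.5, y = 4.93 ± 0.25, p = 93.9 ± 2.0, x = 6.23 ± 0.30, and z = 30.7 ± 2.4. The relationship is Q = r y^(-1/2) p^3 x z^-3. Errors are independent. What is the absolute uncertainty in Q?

Products/powers → add relative errors in quadrature, weighted by exponent:
  (1·δr/r)² = (1×0.0733)² = 0.00537;  (−½·δy/y)² = (-0.5×0.0507)² = 0.000643;  (3·δp/p)² = (3×0.0213)² = 0.00408;  (1·δx/x)² = (1×0.0482)² = 0.00232;  (-3·δz/z)² = (-3×0.0782)² = 0.0550
δQ/Q = √(0.0674) = 0.260
Q = 2740, so δQ = 0.260 × 2740 = 711.

711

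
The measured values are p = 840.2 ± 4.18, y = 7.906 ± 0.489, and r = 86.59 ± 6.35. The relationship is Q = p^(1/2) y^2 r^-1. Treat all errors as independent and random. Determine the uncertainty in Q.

For a monomial Q ∝ p^(1/2), y^2, r^-1, fractional errors add in quadrature:
  (½·δp/p)² = (0.5×0.00498)² = 6.19e-06;  (2·δy/y)² = (2×0.0619)² = 0.0153;  (-1·δr/r)² = (-1×0.0733)² = 0.00538
δQ/Q = √(0.0207) = 0.144
Q = 20.92, so δQ = 0.144 × 20.92 = 3.01.

3.01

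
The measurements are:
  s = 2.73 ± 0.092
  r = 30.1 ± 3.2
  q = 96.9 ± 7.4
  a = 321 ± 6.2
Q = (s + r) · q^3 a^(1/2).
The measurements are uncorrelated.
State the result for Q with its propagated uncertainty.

Let u = s + r = 32.8. δu = √(δs² + δr²) = √(0.00846 + 10.2) = 3.20, so δu/u = 0.0975.
Q is then a monomial in u, q, a:
δQ/Q = √((δu/u)² + (3·δq/q)² + (½·δa/a)²) = √(0.00951 + 0.0525 + 9.33e-05) = 0.249
Q = 5.35e+08, so δQ = 0.249 × 5.35e+08 = 1.33e+08.

(5.35 ± 1.33) × 10^8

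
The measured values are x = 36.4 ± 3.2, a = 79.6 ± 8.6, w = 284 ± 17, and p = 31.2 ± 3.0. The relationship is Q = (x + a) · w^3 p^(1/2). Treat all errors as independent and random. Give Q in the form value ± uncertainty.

Let u = x + a = 116. δu = √(δx² + δa²) = √(10.2 + 74.0) = 9.18, so δu/u = 0.0791.
Q is then a monomial in u, w, p:
δQ/Q = √((δu/u)² + (3·δw/w)² + (½·δp/p)²) = √(0.00626 + 0.0322 + 0.00231) = 0.202
Q = 1.48e+10, so δQ = 0.202 × 1.48e+10 = 3e+09.

(1.48 ± 0.300) × 10^10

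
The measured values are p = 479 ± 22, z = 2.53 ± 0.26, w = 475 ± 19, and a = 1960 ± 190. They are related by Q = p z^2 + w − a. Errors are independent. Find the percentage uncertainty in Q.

42.6%

Let h = p·z^2 = 3070. δh/h = √((1·δp/p)² + (2·δz/z)²) = √(0.00211 + 0.0422) = 0.211, so δh = 646.
Q = h + w − a: δQ = √(δh² + δw² + δa²) = √(4.17e+05 + 361 + 36100) = 673
Q = 1580, so δQ/Q = 673/1580 = 0.426.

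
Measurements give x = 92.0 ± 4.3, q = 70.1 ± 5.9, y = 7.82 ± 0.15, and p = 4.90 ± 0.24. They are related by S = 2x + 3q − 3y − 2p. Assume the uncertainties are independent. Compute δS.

19.7

S is a linear combination, so absolute uncertainties add in quadrature:
  (2·δx)² = 74.0;  (3·δq)² = 313;  (3·δy)² = 0.202;  (2·δp)² = 0.230
δS = √(388) = 19.7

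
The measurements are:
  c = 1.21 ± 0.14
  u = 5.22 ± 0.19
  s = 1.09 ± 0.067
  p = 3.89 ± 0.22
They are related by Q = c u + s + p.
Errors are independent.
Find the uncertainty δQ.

Let w = c·u = 6.32. δw/w = √((1·δc/c)² + (1·δu/u)²) = √(0.0134 + 0.00132) = 0.121, so δw = 0.766.
Q = w + s + p: δQ = √(δw² + δs² + δp²) = √(0.587 + 0.00449 + 0.0484) = 0.800

0.800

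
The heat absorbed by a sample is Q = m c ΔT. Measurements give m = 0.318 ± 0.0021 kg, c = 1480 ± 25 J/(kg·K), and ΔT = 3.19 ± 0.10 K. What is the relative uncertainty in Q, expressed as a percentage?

For a monomial Q ∝ m, c, ΔT, fractional errors add in quadrature:
  (1·δm/m)² = (1×0.00660)² = 4.36e-05;  (1·δc/c)² = (1×0.0169)² = 0.000285;  (1·δΔT/ΔT)² = (1×0.0313)² = 0.000983
δQ/Q = √(0.00131) = 0.0362

3.62%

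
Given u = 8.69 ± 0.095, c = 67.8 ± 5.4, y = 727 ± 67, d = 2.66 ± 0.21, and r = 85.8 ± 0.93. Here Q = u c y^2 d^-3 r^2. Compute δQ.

Since Q is a product/quotient, work with relative uncertainties:
  (1·δu/u)² = (1×0.0109)² = 0.000120;  (1·δc/c)² = (1×0.0796)² = 0.00634;  (2·δy/y)² = (2×0.0922)² = 0.0340;  (-3·δd/d)² = (-3×0.0789)² = 0.0561;  (2·δr/r)² = (2×0.0108)² = 0.000470
δQ/Q = √(0.0970) = 0.311
Q = 1.22e+11, so δQ = 0.311 × 1.22e+11 = 3.79e+10.

3.79e+10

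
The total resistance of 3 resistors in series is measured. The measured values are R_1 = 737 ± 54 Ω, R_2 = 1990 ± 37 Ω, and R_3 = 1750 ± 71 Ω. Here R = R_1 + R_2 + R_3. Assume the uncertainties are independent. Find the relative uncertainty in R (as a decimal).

Each term contributes (cᵢ δxᵢ)² to (δR)²:
  (δR_1)² = 2920;  (δR_2)² = 1370;  (δR_3)² = 5040
δR = √(9330) = 96.6 Ω
R = 4480 Ω, so δR/R = 96.6/4480 = 0.0216.

0.0216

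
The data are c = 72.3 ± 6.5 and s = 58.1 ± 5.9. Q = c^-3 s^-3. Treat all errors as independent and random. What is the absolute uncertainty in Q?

5.49e-12

Since Q is a product/quotient, work with relative uncertainties:
  (-3·δc/c)² = (-3×0.0899)² = 0.0727;  (-3·δs/s)² = (-3×0.102)² = 0.0928
δQ/Q = √(0.166) = 0.407
Q = 1.35e-11, so δQ = 0.407 × 1.35e-11 = 5.49e-12.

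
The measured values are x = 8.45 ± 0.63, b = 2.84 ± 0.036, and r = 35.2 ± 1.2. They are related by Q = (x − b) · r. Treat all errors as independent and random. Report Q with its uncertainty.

197 ± 23.2

Let u = x − b = 5.61. δu = √(δx² + δb²) = √(0.397 + 0.00130) = 0.631, so δu/u = 0.112.
Q is then a monomial in u, r:
δQ/Q = √((δu/u)² + (1·δr/r)²) = √(0.0127 + 0.00116) = 0.118
Q = 197, so δQ = 0.118 × 197 = 23.2.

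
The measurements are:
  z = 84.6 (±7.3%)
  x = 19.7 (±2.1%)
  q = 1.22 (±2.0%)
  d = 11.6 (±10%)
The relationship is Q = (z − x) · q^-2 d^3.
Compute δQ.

21600

Let u = z − x = 64.9. δu = √(δz² + δx²) = √(38.1 + 0.171) = 6.19, so δu/u = 0.0954.
Q is then a monomial in u, q, d:
δQ/Q = √((δu/u)² + (-2·δq/q)² + (3·δd/d)²) = √(0.00910 + 0.00160 + 0.0900) = 0.317
Q = 68100, so δQ = 0.317 × 68100 = 21600.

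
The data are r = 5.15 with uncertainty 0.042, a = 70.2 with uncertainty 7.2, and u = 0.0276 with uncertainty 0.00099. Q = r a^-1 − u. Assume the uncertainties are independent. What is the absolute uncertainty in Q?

0.00761

Let p = r·a^-1 = 0.0734. δp/p = √((1·δr/r)² + (-1·δa/a)²) = √(6.65e-05 + 0.0105) = 0.103, so δp = 0.00755.
Q = p − u: δQ = √(δp² + δu²) = √(5.7e-05 + 9.8e-07) = 0.00761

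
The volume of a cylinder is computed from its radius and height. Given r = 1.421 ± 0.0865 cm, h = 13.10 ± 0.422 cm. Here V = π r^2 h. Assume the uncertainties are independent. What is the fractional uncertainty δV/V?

0.126

Products/powers → add relative errors in quadrature, weighted by exponent:
  (2·δr/r)² = (2×0.0609)² = 0.0148;  (1·δh/h)² = (1×0.0322)² = 0.00104
δV/V = √(0.0159) = 0.126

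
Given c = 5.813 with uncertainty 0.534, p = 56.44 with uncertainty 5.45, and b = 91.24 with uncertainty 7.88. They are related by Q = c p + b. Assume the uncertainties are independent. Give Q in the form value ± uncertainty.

419.3 ± 44.4

Let w = c·p = 328.1. δw/w = √((1·δc/c)² + (1·δp/p)²) = √(0.00844 + 0.00932) = 0.133, so δw = 43.7.
Q = w + b: δQ = √(δw² + δb²) = √(1910 + 62.1) = 44.4
Q = 419.3.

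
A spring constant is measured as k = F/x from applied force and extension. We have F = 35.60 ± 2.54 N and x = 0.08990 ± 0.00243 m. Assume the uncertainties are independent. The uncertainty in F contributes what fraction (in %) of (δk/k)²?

(δk/k)² = (1·δF/F)² + (-1·δx/x)²
  F term: (1×0.0713)² = 0.00509
  x term: (-1×0.0270)² = 0.000731
Total = 0.00582. Share from F = 0.00509/0.00582 = 0.874.

87.4%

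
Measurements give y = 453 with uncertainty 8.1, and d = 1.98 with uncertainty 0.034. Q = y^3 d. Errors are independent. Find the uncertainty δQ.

1.04e+07

Since Q is a product/quotient, work with relative uncertainties:
  (3·δy/y)² = (3×0.0179)² = 0.00288;  (1·δd/d)² = (1×0.0172)² = 0.000295
δQ/Q = √(0.00317) = 0.0563
Q = 1.84e+08, so δQ = 0.0563 × 1.84e+08 = 1.04e+07.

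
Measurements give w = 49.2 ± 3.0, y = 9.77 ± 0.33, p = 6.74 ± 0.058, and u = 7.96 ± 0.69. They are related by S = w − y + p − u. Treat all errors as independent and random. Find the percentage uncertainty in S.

For a sum/difference, combine absolute errors in quadrature:
  (δw)² = 9.00;  (δy)² = 0.109;  (δp)² = 0.00336;  (δu)² = 0.476
δS = √(9.59) = 3.10
S = 38.2, so δS/S = 3.10/38.2 = 0.0810.

8.10%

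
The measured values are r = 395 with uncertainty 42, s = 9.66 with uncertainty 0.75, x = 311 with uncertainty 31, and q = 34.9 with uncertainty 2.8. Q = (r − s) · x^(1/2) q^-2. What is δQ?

Let u = r − s = 385. δu = √(δr² + δs²) = √(1760 + 0.562) = 42.0, so δu/u = 0.109.
Q is then a monomial in u, x, q:
δQ/Q = √((δu/u)² + (½·δx/x)² + (-2·δq/q)²) = √(0.0119 + 0.00248 + 0.0257) = 0.200
Q = 5.58, so δQ = 0.200 × 5.58 = 1.12.

1.12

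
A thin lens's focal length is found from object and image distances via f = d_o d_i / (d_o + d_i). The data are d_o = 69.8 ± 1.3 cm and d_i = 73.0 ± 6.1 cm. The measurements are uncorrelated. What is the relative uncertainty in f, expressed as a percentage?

∂f/∂d_o = (d_i/(d_o+d_i))² = 0.261;  ∂f/∂d_i = (d_o/(d_o+d_i))² = 0.239
δf = √((∂f/∂d_o · δd_o)² + (∂f/∂d_i · δd_i)²) = √(0.115 + 2.12) = 1.50 cm
f = 35.7 cm, so δf/f = 1.50/35.7 = 0.0419.

4.19%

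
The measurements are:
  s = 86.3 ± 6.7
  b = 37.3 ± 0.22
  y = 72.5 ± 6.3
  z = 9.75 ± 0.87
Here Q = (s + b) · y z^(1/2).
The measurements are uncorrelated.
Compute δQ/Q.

Let u = s + b = 124. δu = √(δs² + δb²) = √(44.9 + 0.0484) = 6.70, so δu/u = 0.0542.
Q is then a monomial in u, y, z:
δQ/Q = √((δu/u)² + (1·δy/y)² + (½·δz/z)²) = √(0.00294 + 0.00755 + 0.00199) = 0.112

0.112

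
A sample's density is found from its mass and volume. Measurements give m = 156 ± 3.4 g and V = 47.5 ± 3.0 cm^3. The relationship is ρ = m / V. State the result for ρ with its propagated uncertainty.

ρ is a product of powers, so relative uncertainties combine in quadrature:
  (1·δm/m)² = (1×0.0218)² = 0.000475;  (-1·δV/V)² = (-1×0.0632)² = 0.00399
δρ/ρ = √(0.00446) = 0.0668
ρ = 3.28 g/cm^3, so δρ = 0.0668 × 3.28 = 0.219 g/cm^3.

3.28 ± 0.219 g/cm^3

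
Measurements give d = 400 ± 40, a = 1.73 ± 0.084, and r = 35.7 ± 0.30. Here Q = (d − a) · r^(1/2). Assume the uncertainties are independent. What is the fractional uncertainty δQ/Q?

Let u = d − a = 398. δu = √(δd² + δa²) = √(1600 + 0.00706) = 40.0, so δu/u = 0.100.
Q is then a monomial in u, r:
δQ/Q = √((δu/u)² + (½·δr/r)²) = √(0.0101 + 1.77e-05) = 0.101

0.101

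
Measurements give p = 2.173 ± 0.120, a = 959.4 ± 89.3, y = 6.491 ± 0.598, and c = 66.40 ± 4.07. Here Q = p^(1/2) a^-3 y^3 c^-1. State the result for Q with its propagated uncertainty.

(6.875 ± 2.74) × 10^-9

Each factor contributes (exponent × relative error)² to (δQ/Q)²:
  (½·δp/p)² = (0.5×0.0552)² = 0.000762;  (-3·δa/a)² = (-3×0.0931)² = 0.0780;  (3·δy/y)² = (3×0.0921)² = 0.0764;  (-1·δc/c)² = (-1×0.0613)² = 0.00376
δQ/Q = √(0.159) = 0.399
Q = 6.875e-09, so δQ = 0.399 × 6.875e-09 = 2.74e-09.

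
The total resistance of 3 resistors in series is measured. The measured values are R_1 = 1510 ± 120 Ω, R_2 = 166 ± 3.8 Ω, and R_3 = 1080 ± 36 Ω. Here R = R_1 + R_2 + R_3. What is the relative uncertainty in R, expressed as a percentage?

4.55%

Absolute uncertainties add in quadrature for a linear combination:
  (δR_1)² = 14400;  (δR_2)² = 14.4;  (δR_3)² = 1300
δR = √(15700) = 125 Ω
R = 2760 Ω, so δR/R = 125/2760 = 0.0455.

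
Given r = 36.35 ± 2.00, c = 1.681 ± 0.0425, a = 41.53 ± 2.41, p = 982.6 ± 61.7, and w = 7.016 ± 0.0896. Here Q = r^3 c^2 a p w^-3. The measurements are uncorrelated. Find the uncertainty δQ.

3.15e+06

Relative error in a monomial: (δQ/Q)² = Σ (nᵢ · δxᵢ/xᵢ)².
  (3·δr/r)² = (3×0.0550)² = 0.0272;  (2·δc/c)² = (2×0.0253)² = 0.00256;  (1·δa/a)² = (1×0.0580)² = 0.00337;  (1·δp/p)² = (1×0.0628)² = 0.00394;  (-3·δw/w)² = (-3×0.0128)² = 0.00147
δQ/Q = √(0.0386) = 0.196
Q = 1.604e+07, so δQ = 0.196 × 1.604e+07 = 3.15e+06.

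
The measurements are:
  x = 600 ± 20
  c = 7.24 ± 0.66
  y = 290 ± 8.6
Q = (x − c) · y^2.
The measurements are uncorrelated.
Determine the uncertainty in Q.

3.4e+06

Let u = x − c = 593. δu = √(δx² + δc²) = √(400 + 0.436) = 20.0, so δu/u = 0.0338.
Q is then a monomial in u, y:
δQ/Q = √((δu/u)² + (2·δy/y)²) = √(0.00114 + 0.00352) = 0.0682
Q = 4.99e+07, so δQ = 0.0682 × 4.99e+07 = 3.4e+06.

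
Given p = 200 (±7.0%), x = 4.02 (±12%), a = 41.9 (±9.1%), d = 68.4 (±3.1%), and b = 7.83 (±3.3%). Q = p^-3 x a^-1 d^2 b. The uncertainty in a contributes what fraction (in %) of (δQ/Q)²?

(δQ/Q)² = (-3·δp/p)² + (1·δx/x)² + (-1·δa/a)² + (2·δd/d)² + (1·δb/b)²
  p term: (-3×0.0700)² = 0.0441
  x term: (1×0.120)² = 0.0144
  a term: (-1×0.0910)² = 0.00828
  d term: (2×0.0310)² = 0.00384
  b term: (1×0.0330)² = 0.00109
Total = 0.0717. Share from a = 0.00828/0.0717 = 0.115.

11.5%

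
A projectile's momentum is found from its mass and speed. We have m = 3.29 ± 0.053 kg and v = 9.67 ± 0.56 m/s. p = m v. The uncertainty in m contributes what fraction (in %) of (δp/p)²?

(δp/p)² = (1·δm/m)² + (1·δv/v)²
  m term: (1×0.0161)² = 0.000260
  v term: (1×0.0579)² = 0.00335
Total = 0.00361. Share from m = 0.000260/0.00361 = 0.0718.

7.18%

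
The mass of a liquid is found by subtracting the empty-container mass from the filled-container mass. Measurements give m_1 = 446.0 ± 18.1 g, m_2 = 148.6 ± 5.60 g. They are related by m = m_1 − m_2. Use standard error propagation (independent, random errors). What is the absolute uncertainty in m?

18.9 g

Absolute uncertainties add in quadrature for a linear combination:
  (δm_1)² = 328;  (δm_2)² = 31.4
δm = √(359) = 18.9 g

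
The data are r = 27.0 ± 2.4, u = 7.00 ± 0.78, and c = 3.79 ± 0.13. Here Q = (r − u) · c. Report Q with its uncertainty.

Let w = r − u = 20.0. δw = √(δr² + δu²) = √(5.76 + 0.608) = 2.52, so δw/w = 0.126.
Q is then a monomial in w, c:
δQ/Q = √((δw/w)² + (1·δc/c)²) = √(0.0159 + 0.00118) = 0.131
Q = 75.8, so δQ = 0.131 × 75.8 = 9.91.

75.8 ± 9.91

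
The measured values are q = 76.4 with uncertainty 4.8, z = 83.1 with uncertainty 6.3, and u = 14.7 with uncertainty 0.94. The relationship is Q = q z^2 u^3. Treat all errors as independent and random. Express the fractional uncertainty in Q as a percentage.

25.2%

Since Q is a product/quotient, work with relative uncertainties:
  (1·δq/q)² = (1×0.0628)² = 0.00395;  (2·δz/z)² = (2×0.0758)² = 0.0230;  (3·δu/u)² = (3×0.0639)² = 0.0368
δQ/Q = √(0.0637) = 0.252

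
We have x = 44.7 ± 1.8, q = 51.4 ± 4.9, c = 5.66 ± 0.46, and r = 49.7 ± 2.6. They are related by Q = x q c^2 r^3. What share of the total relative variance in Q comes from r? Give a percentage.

39.9%

(δQ/Q)² = (1·δx/x)² + (1·δq/q)² + (2·δc/c)² + (3·δr/r)²
  x term: (1×0.0403)² = 0.00162
  q term: (1×0.0953)² = 0.00909
  c term: (2×0.0813)² = 0.0264
  r term: (3×0.0523)² = 0.0246
Total = 0.0618. Share from r = 0.0246/0.0618 = 0.399.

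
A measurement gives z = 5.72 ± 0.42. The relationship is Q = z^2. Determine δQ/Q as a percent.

Q ∝ z^2, so δQ/Q = |2| · δz/z = 2 × 0.0734 = 0.147.

14.7%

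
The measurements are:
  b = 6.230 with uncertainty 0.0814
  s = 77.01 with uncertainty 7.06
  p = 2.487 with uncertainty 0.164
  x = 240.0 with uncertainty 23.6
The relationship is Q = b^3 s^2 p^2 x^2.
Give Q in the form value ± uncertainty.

(5.109 ± 1.54) × 10^11

Since Q is a product/quotient, work with relative uncertainties:
  (3·δb/b)² = (3×0.0131)² = 0.00154;  (2·δs/s)² = (2×0.0917)² = 0.0336;  (2·δp/p)² = (2×0.0659)² = 0.0174;  (2·δx/x)² = (2×0.0983)² = 0.0387
δQ/Q = √(0.0912) = 0.302
Q = 5.109e+11, so δQ = 0.302 × 5.109e+11 = 1.54e+11.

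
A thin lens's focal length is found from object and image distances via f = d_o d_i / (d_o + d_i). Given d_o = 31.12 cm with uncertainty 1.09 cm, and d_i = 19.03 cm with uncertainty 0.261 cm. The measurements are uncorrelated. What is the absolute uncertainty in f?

∂f/∂d_o = (d_i/(d_o+d_i))² = 0.144;  ∂f/∂d_i = (d_o/(d_o+d_i))² = 0.385
δf = √((∂f/∂d_o · δd_o)² + (∂f/∂d_i · δd_i)²) = √(0.0246 + 0.0101) = 0.186 cm

0.186 cm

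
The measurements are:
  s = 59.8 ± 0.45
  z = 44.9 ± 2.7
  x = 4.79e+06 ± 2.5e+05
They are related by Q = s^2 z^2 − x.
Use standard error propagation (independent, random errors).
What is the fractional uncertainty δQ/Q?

0.376

Let p = s^2·z^2 = 7.21e+06. δp/p = √((2·δs/s)² + (2·δz/z)²) = √(0.000227 + 0.0145) = 0.121, so δp = 8.74e+05.
Q = p − x: δQ = √(δp² + δx²) = √(7.64e+11 + 6.25e+10) = 9.09e+05
Q = 2.42e+06, so δQ/Q = 9.09e+05/2.42e+06 = 0.376.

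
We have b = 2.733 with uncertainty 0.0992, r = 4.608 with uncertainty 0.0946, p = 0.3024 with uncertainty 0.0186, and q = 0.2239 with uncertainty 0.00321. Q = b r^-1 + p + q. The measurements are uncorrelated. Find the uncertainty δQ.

Let w = b·r^-1 = 0.5931. δw/w = √((1·δb/b)² + (-1·δr/r)²) = √(0.00132 + 0.000421) = 0.0417, so δw = 0.0247.
Q = w + p + q: δQ = √(δw² + δp² + δq²) = √(0.000612 + 0.000346 + 1.03e-05) = 0.0311

0.0311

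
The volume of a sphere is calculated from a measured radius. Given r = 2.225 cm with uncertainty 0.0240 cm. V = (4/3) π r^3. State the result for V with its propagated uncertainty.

46.14 ± 1.49 cm^3

Each factor contributes (exponent × relative error)² to (δV/V)²:
  (3·δr/r)² = (3×0.0108)² = 0.00105
δV/V = √(0.00105) = 0.0324
V = 46.14 cm^3, so δV = 0.0324 × 46.14 = 1.49 cm^3.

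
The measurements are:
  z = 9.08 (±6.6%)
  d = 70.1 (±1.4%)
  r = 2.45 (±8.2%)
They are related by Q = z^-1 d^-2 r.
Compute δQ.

5.98e-06

For a monomial Q ∝ z^-1, d^-2, r, fractional errors add in quadrature:
  (-1·δz/z)² = (-1×0.0660)² = 0.00436;  (-2·δd/d)² = (-2×0.0140)² = 0.000784;  (1·δr/r)² = (1×0.0820)² = 0.00672
δQ/Q = √(0.0119) = 0.109
Q = 5.49e-05, so δQ = 0.109 × 5.49e-05 = 5.98e-06.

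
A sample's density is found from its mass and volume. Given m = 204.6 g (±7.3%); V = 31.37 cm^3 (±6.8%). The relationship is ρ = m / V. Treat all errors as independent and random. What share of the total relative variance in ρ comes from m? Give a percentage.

53.5%

(δρ/ρ)² = (1·δm/m)² + (-1·δV/V)²
  m term: (1×0.0730)² = 0.00533
  V term: (-1×0.0680)² = 0.00462
Total = 0.00995. Share from m = 0.00533/0.00995 = 0.535.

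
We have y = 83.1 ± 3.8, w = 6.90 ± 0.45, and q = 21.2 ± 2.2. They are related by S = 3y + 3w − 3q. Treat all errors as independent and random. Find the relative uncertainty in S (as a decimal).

0.0642

Each term contributes (cᵢ δxᵢ)² to (δS)²:
  (3·δy)² = 130;  (3·δw)² = 1.82;  (3·δq)² = 43.6
δS = √(175) = 13.2
S = 206, so δS/S = 13.2/206 = 0.0642.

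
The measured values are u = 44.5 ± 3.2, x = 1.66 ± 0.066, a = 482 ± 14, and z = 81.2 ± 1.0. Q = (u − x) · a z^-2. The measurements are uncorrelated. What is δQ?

Let w = u − x = 42.8. δw = √(δu² + δx²) = √(10.2 + 0.00436) = 3.20, so δw/w = 0.0747.
Q is then a monomial in w, a, z:
δQ/Q = √((δw/w)² + (1·δa/a)² + (-2·δz/z)²) = √(0.00558 + 0.000844 + 0.000607) = 0.0839
Q = 3.13, so δQ = 0.0839 × 3.13 = 0.263.

0.263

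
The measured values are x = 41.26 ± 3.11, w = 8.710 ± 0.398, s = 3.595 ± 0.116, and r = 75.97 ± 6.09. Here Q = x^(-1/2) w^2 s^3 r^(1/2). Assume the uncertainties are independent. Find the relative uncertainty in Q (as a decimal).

0.144

Each factor contributes (exponent × relative error)² to (δQ/Q)²:
  (−½·δx/x)² = (-0.5×0.0754)² = 0.00142;  (2·δw/w)² = (2×0.0457)² = 0.00835;  (3·δs/s)² = (3×0.0323)² = 0.00937;  (½·δr/r)² = (0.5×0.0802)² = 0.00161
δQ/Q = √(0.0207) = 0.144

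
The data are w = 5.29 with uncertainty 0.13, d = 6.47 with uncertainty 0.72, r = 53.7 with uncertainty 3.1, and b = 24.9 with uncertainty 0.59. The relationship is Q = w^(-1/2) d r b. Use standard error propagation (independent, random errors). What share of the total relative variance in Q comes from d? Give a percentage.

75.4%

(δQ/Q)² = (−½·δw/w)² + (1·δd/d)² + (1·δr/r)² + (1·δb/b)²
  w term: (-0.5×0.0246)² = 0.000151
  d term: (1×0.111)² = 0.0124
  r term: (1×0.0577)² = 0.00333
  b term: (1×0.0237)² = 0.000561
Total = 0.0164. Share from d = 0.0124/0.0164 = 0.754.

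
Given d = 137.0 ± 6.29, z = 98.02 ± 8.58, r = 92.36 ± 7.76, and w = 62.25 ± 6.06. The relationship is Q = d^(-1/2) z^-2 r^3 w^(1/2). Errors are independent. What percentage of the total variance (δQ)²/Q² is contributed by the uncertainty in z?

31.6%

(δQ/Q)² = (−½·δd/d)² + (-2·δz/z)² + (3·δr/r)² + (½·δw/w)²
  d term: (-0.5×0.0459)² = 0.000527
  z term: (-2×0.0875)² = 0.0306
  r term: (3×0.0840)² = 0.0635
  w term: (0.5×0.0973)² = 0.00237
Total = 0.0971. Share from z = 0.0306/0.0971 = 0.316.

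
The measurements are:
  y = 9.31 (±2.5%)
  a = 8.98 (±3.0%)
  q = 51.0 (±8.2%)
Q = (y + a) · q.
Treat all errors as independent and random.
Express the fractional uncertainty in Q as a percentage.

Let u = y + a = 18.3. δu = √(δy² + δa²) = √(0.0542 + 0.0726) = 0.356, so δu/u = 0.0195.
Q is then a monomial in u, q:
δQ/Q = √((δu/u)² + (1·δq/q)²) = √(0.000379 + 0.00672) = 0.0843

8.43%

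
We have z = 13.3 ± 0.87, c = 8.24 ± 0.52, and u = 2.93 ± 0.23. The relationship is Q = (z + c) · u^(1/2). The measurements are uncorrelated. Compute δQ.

Let w = z + c = 21.5. δw = √(δz² + δc²) = √(0.757 + 0.270) = 1.01, so δw/w = 0.0471.
Q is then a monomial in w, u:
δQ/Q = √((δw/w)² + (½·δu/u)²) = √(0.00221 + 0.00154) = 0.0613
Q = 36.9, so δQ = 0.0613 × 36.9 = 2.26.

2.26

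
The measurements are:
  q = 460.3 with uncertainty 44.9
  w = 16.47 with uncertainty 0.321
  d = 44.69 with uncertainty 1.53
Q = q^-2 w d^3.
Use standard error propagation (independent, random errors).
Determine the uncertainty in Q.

1.54

Products/powers → add relative errors in quadrature, weighted by exponent:
  (-2·δq/q)² = (-2×0.0975)² = 0.0381;  (1·δw/w)² = (1×0.0195)² = 0.000380;  (3·δd/d)² = (3×0.0342)² = 0.0105
δQ/Q = √(0.0490) = 0.221
Q = 6.938, so δQ = 0.221 × 6.938 = 1.54.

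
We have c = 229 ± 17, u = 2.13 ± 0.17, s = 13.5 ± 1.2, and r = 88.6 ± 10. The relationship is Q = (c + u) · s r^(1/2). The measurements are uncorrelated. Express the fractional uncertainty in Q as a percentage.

Let w = c + u = 231. δw = √(δc² + δu²) = √(289 + 0.0289) = 17.0, so δw/w = 0.0736.
Q is then a monomial in w, s, r:
δQ/Q = √((δw/w)² + (1·δs/s)² + (½·δr/r)²) = √(0.00541 + 0.00790 + 0.00318) = 0.128

12.8%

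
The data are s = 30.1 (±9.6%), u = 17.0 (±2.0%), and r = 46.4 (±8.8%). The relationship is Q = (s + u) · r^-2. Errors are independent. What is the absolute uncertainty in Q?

Let w = s + u = 47.1. δw = √(δs² + δu²) = √(8.35 + 0.116) = 2.91, so δw/w = 0.0618.
Q is then a monomial in w, r:
δQ/Q = √((δw/w)² + (-2·δr/r)²) = √(0.00382 + 0.0310) = 0.187
Q = 0.0219, so δQ = 0.187 × 0.0219 = 0.00408.

0.00408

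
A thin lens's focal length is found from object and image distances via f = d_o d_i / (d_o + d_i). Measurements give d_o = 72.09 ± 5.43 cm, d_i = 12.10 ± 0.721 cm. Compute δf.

0.540 cm

∂f/∂d_o = (d_i/(d_o+d_i))² = 0.0207;  ∂f/∂d_i = (d_o/(d_o+d_i))² = 0.733
δf = √((∂f/∂d_o · δd_o)² + (∂f/∂d_i · δd_i)²) = √(0.0126 + 0.279) = 0.540 cm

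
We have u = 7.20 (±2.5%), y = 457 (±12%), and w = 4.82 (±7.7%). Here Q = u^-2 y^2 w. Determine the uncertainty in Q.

Q is a product of powers, so relative uncertainties combine in quadrature:
  (-2·δu/u)² = (-2×0.0250)² = 0.00250;  (2·δy/y)² = (2×0.120)² = 0.0576;  (1·δw/w)² = (1×0.0770)² = 0.00593
δQ/Q = √(0.0660) = 0.257
Q = 19400, so δQ = 0.257 × 19400 = 4990.

4990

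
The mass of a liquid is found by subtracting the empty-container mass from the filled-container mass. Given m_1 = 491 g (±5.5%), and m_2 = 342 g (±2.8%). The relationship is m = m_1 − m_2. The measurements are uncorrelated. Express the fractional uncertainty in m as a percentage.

19.2%

Sums and differences: (δm)² = Σ (cᵢ δxᵢ)².
  (δm_1)² = 729;  (δm_2)² = 91.7
δm = √(821) = 28.7 g
m = 149 g, so δm/m = 28.7/149 = 0.192.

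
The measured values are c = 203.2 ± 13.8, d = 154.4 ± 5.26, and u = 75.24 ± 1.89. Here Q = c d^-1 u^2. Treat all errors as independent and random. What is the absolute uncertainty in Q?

Products/powers → add relative errors in quadrature, weighted by exponent:
  (1·δc/c)² = (1×0.0679)² = 0.00461;  (-1·δd/d)² = (-1×0.0341)² = 0.00116;  (2·δu/u)² = (2×0.0251)² = 0.00252
δQ/Q = √(0.00830) = 0.0911
Q = 7450, so δQ = 0.0911 × 7450 = 679.

679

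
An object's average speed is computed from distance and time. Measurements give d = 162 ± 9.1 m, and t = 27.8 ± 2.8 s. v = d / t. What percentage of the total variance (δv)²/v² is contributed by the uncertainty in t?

76.3%

(δv/v)² = (1·δd/d)² + (-1·δt/t)²
  d term: (1×0.0562)² = 0.00316
  t term: (-1×0.101)² = 0.0101
Total = 0.0133. Share from t = 0.0101/0.0133 = 0.763.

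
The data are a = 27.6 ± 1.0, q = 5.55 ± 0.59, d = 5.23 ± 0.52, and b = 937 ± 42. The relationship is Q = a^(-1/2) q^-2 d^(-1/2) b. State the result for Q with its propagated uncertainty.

Q is a product of powers, so relative uncertainties combine in quadrature:
  (−½·δa/a)² = (-0.5×0.0362)² = 0.000328;  (-2·δq/q)² = (-2×0.106)² = 0.0452;  (−½·δd/d)² = (-0.5×0.0994)² = 0.00247;  (1·δb/b)² = (1×0.0448)² = 0.00201
δQ/Q = √(0.0500) = 0.224
Q = 2.53, so δQ = 0.224 × 2.53 = 0.566.

2.53 ± 0.566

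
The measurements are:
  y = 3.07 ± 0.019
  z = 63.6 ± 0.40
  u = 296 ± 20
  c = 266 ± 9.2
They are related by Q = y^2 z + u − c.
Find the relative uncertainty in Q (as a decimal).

Let p = y^2·z = 599. δp/p = √((2·δy/y)² + (1·δz/z)²) = √(0.000153 + 3.96e-05) = 0.0139, so δp = 8.32.
Q = p + u − c: δQ = √(δp² + δu² + δc²) = √(69.3 + 400 + 84.6) = 23.5
Q = 629, so δQ/Q = 23.5/629 = 0.0374.

0.0374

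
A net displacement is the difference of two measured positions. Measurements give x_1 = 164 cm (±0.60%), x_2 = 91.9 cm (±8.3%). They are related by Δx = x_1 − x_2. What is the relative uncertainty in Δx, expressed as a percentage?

For a sum/difference, combine absolute errors in quadrature:
  (δx_1)² = 0.968;  (δx_2)² = 58.2
δΔx = √(59.2) = 7.69 cm
Δx = 72.1 cm, so δΔx/Δx = 7.69/72.1 = 0.107.

10.7%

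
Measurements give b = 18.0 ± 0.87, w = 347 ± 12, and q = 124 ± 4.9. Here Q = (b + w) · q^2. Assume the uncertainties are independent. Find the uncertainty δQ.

4.81e+05

Let u = b + w = 365. δu = √(δb² + δw²) = √(0.757 + 144) = 12.0, so δu/u = 0.0330.
Q is then a monomial in u, q:
δQ/Q = √((δu/u)² + (2·δq/q)²) = √(0.00109 + 0.00625) = 0.0856
Q = 5.61e+06, so δQ = 0.0856 × 5.61e+06 = 4.81e+05.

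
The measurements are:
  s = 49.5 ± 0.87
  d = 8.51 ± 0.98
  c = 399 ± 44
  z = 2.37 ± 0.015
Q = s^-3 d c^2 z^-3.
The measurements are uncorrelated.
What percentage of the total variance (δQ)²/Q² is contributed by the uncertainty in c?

74.8%

(δQ/Q)² = (-3·δs/s)² + (1·δd/d)² + (2·δc/c)² + (-3·δz/z)²
  s term: (-3×0.0176)² = 0.00278
  d term: (1×0.115)² = 0.0133
  c term: (2×0.110)² = 0.0486
  z term: (-3×0.00633)² = 0.000361
Total = 0.0650. Share from c = 0.0486/0.0650 = 0.748.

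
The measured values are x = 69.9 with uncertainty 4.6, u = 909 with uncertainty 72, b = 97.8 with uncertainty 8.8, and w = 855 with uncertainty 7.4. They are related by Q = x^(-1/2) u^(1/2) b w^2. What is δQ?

2.71e+07

Since Q is a product/quotient, work with relative uncertainties:
  (−½·δx/x)² = (-0.5×0.0658)² = 0.00108;  (½·δu/u)² = (0.5×0.0792)² = 0.00157;  (1·δb/b)² = (1×0.0900)² = 0.00810;  (2·δw/w)² = (2×0.00865)² = 0.000300
δQ/Q = √(0.0110) = 0.105
Q = 2.58e+08, so δQ = 0.105 × 2.58e+08 = 2.71e+07.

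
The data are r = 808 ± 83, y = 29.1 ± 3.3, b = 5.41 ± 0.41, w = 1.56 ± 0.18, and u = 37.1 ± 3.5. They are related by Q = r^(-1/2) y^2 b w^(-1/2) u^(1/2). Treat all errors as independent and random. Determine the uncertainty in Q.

201

Since Q is a product/quotient, work with relative uncertainties:
  (−½·δr/r)² = (-0.5×0.103)² = 0.00264;  (2·δy/y)² = (2×0.113)² = 0.0514;  (1·δb/b)² = (1×0.0758)² = 0.00574;  (−½·δw/w)² = (-0.5×0.115)² = 0.00333;  (½·δu/u)² = (0.5×0.0943)² = 0.00222
δQ/Q = √(0.0654) = 0.256
Q = 786, so δQ = 0.256 × 786 = 201.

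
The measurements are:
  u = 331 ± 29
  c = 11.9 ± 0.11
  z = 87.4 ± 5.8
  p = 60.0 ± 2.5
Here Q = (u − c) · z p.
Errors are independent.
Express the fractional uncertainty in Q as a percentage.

Let w = u − c = 319. δw = √(δu² + δc²) = √(841 + 0.0121) = 29.0, so δw/w = 0.0909.
Q is then a monomial in w, z, p:
δQ/Q = √((δw/w)² + (1·δz/z)² + (1·δp/p)²) = √(0.00826 + 0.00440 + 0.00174) = 0.120

12.0%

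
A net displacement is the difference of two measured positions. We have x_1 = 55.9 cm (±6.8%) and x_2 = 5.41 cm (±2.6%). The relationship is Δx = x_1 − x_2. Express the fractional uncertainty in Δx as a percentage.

Δx is a linear combination, so absolute uncertainties add in quadrature:
  (δx_1)² = 14.4;  (δx_2)² = 0.0198
δΔx = √(14.5) = 3.80 cm
Δx = 50.5 cm, so δΔx/Δx = 3.80/50.5 = 0.0753.

7.53%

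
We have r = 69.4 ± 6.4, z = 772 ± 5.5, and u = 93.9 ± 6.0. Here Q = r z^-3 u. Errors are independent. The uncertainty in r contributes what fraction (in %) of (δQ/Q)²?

65.2%

(δQ/Q)² = (1·δr/r)² + (-3·δz/z)² + (1·δu/u)²
  r term: (1×0.0922)² = 0.00850
  z term: (-3×0.00712)² = 0.000457
  u term: (1×0.0639)² = 0.00408
Total = 0.0130. Share from r = 0.00850/0.0130 = 0.652.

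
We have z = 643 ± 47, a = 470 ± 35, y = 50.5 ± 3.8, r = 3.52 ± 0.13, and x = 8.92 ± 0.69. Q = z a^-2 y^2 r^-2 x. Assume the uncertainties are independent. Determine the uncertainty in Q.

For a monomial Q ∝ z, a^-2, y^2, r^-2, x, fractional errors add in quadrature:
  (1·δz/z)² = (1×0.0731)² = 0.00534;  (-2·δa/a)² = (-2×0.0745)² = 0.0222;  (2·δy/y)² = (2×0.0752)² = 0.0226;  (-2·δr/r)² = (-2×0.0369)² = 0.00546;  (1·δx/x)² = (1×0.0774)² = 0.00598
δQ/Q = √(0.0616) = 0.248
Q = 5.34, so δQ = 0.248 × 5.34 = 1.33.

1.33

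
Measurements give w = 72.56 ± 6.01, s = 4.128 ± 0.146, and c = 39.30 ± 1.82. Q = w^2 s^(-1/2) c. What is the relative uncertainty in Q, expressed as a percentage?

For a monomial Q ∝ w^2, s^(-1/2), c, fractional errors add in quadrature:
  (2·δw/w)² = (2×0.0828)² = 0.0274;  (−½·δs/s)² = (-0.5×0.0354)² = 0.000313;  (1·δc/c)² = (1×0.0463)² = 0.00214
δQ/Q = √(0.0299) = 0.173

17.3%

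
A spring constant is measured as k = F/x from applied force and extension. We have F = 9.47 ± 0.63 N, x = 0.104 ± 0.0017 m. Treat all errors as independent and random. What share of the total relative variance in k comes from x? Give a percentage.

(δk/k)² = (1·δF/F)² + (-1·δx/x)²
  F term: (1×0.0665)² = 0.00443
  x term: (-1×0.0163)² = 0.000267
Total = 0.00469. Share from x = 0.000267/0.00469 = 0.0569.

5.69%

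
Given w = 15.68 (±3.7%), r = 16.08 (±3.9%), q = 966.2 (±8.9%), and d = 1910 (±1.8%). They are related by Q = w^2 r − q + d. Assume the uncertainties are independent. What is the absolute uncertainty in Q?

Let p = w^2·r = 3953. δp/p = √((2·δw/w)² + (1·δr/r)²) = √(0.00548 + 0.00152) = 0.0836, so δp = 331.
Q = p − q + d: δQ = √(δp² + δq² + δd²) = √(1.09e+05 + 7390 + 1180) = 343

343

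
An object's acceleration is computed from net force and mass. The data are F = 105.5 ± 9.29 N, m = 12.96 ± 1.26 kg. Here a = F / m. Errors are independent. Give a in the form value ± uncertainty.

Since a is a product/quotient, work with relative uncertainties:
  (1·δF/F)² = (1×0.0881)² = 0.00775;  (-1·δm/m)² = (-1×0.0972)² = 0.00945
δa/a = √(0.0172) = 0.131
a = 8.140 m/s^2, so δa = 0.131 × 8.140 = 1.07 m/s^2.

8.140 ± 1.07 m/s^2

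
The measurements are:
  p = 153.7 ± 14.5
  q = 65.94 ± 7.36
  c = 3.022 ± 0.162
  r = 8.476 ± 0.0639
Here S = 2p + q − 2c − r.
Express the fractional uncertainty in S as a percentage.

Sums and differences: (δS)² = Σ (cᵢ δxᵢ)².
  (2·δp)² = 841;  (δq)² = 54.2;  (2·δc)² = 0.105;  (δr)² = 0.00408
δS = √(895) = 29.9
S = 358.8, so δS/S = 29.9/358.8 = 0.0834.

8.34%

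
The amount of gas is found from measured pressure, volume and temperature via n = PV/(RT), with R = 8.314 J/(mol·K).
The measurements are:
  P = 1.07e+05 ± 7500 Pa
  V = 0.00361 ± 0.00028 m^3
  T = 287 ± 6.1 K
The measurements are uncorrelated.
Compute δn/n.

0.107

Since n is a product/quotient, work with relative uncertainties:
  (1·δP/P)² = (1×0.0701)² = 0.00491;  (1·δV/V)² = (1×0.0776)² = 0.00602;  (-1·δT/T)² = (-1×0.0213)² = 0.000452
δn/n = √(0.0114) = 0.107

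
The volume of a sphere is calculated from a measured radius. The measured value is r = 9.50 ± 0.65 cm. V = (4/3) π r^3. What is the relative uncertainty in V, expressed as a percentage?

20.5%

V ∝ r^3, so δV/V = |3| · δr/r = 3 × 0.0684 = 0.205.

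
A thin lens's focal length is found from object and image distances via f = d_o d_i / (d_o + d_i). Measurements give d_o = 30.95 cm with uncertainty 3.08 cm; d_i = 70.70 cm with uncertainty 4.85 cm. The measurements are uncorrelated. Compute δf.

∂f/∂d_o = (d_i/(d_o+d_i))² = 0.484;  ∂f/∂d_i = (d_o/(d_o+d_i))² = 0.0927
δf = √((∂f/∂d_o · δd_o)² + (∂f/∂d_i · δd_i)²) = √(2.22 + 0.202) = 1.56 cm

1.56 cm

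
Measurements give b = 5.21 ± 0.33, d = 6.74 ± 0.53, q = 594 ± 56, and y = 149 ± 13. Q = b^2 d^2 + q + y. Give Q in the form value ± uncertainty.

Let p = b^2·d^2 = 1230. δp/p = √((2·δb/b)² + (2·δd/d)²) = √(0.0160 + 0.0247) = 0.202, so δp = 249.
Q = p + q + y: δQ = √(δp² + δq² + δy²) = √(62000 + 3140 + 169) = 256
Q = 1980.

1980 ± 256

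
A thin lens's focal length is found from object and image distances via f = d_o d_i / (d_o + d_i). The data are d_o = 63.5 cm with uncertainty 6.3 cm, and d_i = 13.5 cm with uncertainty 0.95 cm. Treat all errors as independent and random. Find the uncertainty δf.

∂f/∂d_o = (d_i/(d_o+d_i))² = 0.0307;  ∂f/∂d_i = (d_o/(d_o+d_i))² = 0.680
δf = √((∂f/∂d_o · δd_o)² + (∂f/∂d_i · δd_i)²) = √(0.0375 + 0.417) = 0.674 cm

0.674 cm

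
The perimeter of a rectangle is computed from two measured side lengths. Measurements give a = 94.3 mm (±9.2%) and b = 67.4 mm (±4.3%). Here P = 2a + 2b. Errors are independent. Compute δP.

18.3 mm

Absolute uncertainties add in quadrature for a linear combination:
  (2·δa)² = 301;  (2·δb)² = 33.6
δP = √(335) = 18.3 mm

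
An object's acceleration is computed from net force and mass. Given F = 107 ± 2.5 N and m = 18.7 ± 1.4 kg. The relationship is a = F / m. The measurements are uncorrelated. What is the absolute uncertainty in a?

0.449 m/s^2

Products/powers → add relative errors in quadrature, weighted by exponent:
  (1·δF/F)² = (1×0.0234)² = 0.000546;  (-1·δm/m)² = (-1×0.0749)² = 0.00560
δa/a = √(0.00615) = 0.0784
a = 5.72 m/s^2, so δa = 0.0784 × 5.72 = 0.449 m/s^2.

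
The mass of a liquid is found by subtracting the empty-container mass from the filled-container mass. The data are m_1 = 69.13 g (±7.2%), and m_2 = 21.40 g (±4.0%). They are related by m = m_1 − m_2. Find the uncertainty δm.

5.05 g

Each term contributes (cᵢ δxᵢ)² to (δm)²:
  (δm_1)² = 24.8;  (δm_2)² = 0.733
δm = √(25.5) = 5.05 g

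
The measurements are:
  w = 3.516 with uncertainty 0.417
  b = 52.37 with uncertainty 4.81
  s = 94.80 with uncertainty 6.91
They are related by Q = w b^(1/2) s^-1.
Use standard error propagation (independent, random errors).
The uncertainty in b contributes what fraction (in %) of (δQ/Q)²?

9.81%

(δQ/Q)² = (1·δw/w)² + (½·δb/b)² + (-1·δs/s)²
  w term: (1×0.119)² = 0.0141
  b term: (0.5×0.0918)² = 0.00211
  s term: (-1×0.0729)² = 0.00531
Total = 0.0215. Share from b = 0.00211/0.0215 = 0.0981.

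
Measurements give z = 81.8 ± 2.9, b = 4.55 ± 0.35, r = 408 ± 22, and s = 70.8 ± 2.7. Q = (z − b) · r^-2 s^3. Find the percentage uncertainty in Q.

Let u = z − b = 77.2. δu = √(δz² + δb²) = √(8.41 + 0.122) = 2.92, so δu/u = 0.0378.
Q is then a monomial in u, r, s:
δQ/Q = √((δu/u)² + (-2·δr/r)² + (3·δs/s)²) = √(0.00143 + 0.0116 + 0.0131) = 0.162

16.2%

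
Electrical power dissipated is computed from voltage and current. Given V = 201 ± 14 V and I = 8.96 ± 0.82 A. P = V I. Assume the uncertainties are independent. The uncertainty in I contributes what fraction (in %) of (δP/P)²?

(δP/P)² = (1·δV/V)² + (1·δI/I)²
  V term: (1×0.0697)² = 0.00485
  I term: (1×0.0915)² = 0.00838
Total = 0.0132. Share from I = 0.00838/0.0132 = 0.633.

63.3%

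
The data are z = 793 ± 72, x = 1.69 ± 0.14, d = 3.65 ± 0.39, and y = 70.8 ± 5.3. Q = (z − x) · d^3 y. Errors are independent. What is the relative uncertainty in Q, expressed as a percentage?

34.2%

Let u = z − x = 791. δu = √(δz² + δx²) = √(5180 + 0.0196) = 72.0, so δu/u = 0.0910.
Q is then a monomial in u, d, y:
δQ/Q = √((δu/u)² + (3·δd/d)² + (1·δy/y)²) = √(0.00828 + 0.103 + 0.00560) = 0.342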